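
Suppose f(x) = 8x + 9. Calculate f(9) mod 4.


f(9) = 81
81 mod 4 = 1

1


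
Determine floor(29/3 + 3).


29/3 = 9.6667
9.6667 + 3 = 12.6667
floor(12.6667) = 12

12


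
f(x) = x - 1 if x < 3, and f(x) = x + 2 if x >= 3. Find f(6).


6 satisfies x >= 3
f(6) = 8

8


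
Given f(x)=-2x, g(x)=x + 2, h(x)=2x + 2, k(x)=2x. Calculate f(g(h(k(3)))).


-32


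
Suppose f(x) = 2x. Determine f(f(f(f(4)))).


f(4) = 8
f(8) = 16
f(16) = 32
f(32) = 64

64


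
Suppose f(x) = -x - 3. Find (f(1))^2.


f(1) = -4
(-4)^2 = 16

16


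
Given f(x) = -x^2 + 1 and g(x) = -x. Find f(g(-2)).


g(-2) = 2
f(2) = (-1)*(2)^2 + 1 = -3

-3


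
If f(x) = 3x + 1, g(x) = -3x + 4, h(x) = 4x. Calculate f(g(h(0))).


13


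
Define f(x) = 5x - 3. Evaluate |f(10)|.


f(10) = 47
|47| = 47

47


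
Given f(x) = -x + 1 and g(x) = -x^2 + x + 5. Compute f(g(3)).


g(3) = -1
f(-1) = 2

2


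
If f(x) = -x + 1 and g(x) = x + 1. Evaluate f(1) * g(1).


f(1) = 0
g(1) = 2
Product = 0

0


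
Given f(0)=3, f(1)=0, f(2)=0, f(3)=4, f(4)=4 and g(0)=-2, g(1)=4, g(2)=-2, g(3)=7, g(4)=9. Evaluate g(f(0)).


f(0) = 3
g(3) = 7

7


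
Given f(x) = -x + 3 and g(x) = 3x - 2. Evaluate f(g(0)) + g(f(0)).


f(g(0)) = 5
g(f(0)) = 7
Sum = 12

12


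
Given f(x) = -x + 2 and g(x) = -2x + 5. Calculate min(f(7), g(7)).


f(7) = -5
g(7) = -9
min = -9

-9


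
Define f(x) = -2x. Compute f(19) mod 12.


10


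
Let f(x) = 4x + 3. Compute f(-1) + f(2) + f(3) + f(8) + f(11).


f(-1) = -1
f(2) = 11
f(3) = 15
f(8) = 35
f(11) = 47
Sum = 107

107


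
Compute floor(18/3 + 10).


18/3 = 6
6 + 10 = 16
floor(16) = 16

16


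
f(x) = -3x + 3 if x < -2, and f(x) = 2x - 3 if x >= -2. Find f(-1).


-1 satisfies x >= -2
f(-1) = -5

-5


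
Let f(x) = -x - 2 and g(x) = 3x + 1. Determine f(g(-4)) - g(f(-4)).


2


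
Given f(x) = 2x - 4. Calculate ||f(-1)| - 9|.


3


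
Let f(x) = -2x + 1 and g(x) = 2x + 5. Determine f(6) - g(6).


f(6) = -11
g(6) = 17
Difference = -28

-28


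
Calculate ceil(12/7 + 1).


3


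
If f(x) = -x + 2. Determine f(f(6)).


f(6) = -4
f(-4) = 6

6


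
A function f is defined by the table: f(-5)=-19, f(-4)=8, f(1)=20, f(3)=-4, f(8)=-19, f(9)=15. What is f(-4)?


Reading from the table at x = -4

8


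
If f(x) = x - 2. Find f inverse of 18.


20


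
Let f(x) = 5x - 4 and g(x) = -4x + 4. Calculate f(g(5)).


-84


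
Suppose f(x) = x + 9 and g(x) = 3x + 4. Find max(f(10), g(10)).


34


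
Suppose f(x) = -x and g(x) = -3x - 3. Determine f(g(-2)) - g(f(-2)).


f(g(-2)) = -3
g(f(-2)) = -9
Difference = 6

6


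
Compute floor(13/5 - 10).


13/5 = 2.6
2.6 - 10 = -7.4
floor(-7.4) = -8

-8


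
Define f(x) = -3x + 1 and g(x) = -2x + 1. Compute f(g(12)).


g(12) = -23
f(-23) = 70

70


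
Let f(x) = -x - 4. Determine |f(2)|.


f(2) = -6
|-6| = 6

6


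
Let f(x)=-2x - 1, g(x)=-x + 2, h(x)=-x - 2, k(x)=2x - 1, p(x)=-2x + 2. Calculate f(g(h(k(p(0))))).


p(0) = 2
k(2) = 3
h(3) = -5
g(-5) = 7
f(7) = -15

-15


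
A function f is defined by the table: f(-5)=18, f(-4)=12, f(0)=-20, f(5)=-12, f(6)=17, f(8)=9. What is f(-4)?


Reading from the table at x = -4

12


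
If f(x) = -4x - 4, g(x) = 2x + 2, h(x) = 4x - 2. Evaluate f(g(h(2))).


h(2) = 6
g(6) = 14
f(14) = -60

-60


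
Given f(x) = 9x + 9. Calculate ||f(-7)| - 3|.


f(-7) = -54
|-54| = 54
|54 - 3| = 51

51


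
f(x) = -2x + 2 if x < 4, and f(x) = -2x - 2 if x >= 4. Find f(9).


-20


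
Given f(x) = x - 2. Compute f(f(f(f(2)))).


-6


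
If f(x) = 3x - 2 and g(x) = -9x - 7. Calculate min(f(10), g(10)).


f(10) = 28
g(10) = -97
min = -97

-97


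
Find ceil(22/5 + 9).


14


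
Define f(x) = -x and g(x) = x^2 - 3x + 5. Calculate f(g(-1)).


g(-1) = 9
f(9) = -9

-9


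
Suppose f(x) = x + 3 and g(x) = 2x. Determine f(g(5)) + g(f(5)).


29


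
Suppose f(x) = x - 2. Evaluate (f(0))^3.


-8


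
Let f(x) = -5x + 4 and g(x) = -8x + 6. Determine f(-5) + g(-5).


f(-5) = 29
g(-5) = 46
Sum = 75

75


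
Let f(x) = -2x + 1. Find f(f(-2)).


-9


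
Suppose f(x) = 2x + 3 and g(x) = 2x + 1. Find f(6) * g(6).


f(6) = 15
g(6) = 13
Product = 195

195


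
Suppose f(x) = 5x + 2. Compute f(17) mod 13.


f(17) = 87
87 mod 13 = 9

9


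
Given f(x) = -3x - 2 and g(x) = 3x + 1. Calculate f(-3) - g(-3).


f(-3) = 7
g(-3) = -8
Difference = 15

15


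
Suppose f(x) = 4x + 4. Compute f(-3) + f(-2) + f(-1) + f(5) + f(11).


f(-3) = -8
f(-2) = -4
f(-1) = 0
f(5) = 24
f(11) = 48
Sum = 60

60


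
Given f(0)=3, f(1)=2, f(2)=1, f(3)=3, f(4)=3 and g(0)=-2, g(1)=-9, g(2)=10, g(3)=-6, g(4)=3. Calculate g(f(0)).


f(0) = 3
g(3) = -6

-6


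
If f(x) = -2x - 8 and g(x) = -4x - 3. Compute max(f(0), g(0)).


f(0) = -8
g(0) = -3
max = -3

-3


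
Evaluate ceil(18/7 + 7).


18/7 = 2.5714
2.5714 + 7 = 9.5714
ceil(9.5714) = 10

10


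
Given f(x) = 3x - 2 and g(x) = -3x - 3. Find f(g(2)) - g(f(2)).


f(g(2)) = -29
g(f(2)) = -15
Difference = -14

-14


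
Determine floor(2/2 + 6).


7


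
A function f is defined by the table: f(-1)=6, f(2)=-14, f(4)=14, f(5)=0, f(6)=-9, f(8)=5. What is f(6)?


Reading from the table at x = 6

-9


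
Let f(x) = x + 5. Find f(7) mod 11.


1


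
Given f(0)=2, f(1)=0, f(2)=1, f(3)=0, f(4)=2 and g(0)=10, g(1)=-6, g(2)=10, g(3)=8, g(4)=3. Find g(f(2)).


f(2) = 1
g(1) = -6

-6


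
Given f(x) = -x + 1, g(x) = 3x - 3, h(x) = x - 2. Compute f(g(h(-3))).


h(-3) = -5
g(-5) = -18
f(-18) = 19

19


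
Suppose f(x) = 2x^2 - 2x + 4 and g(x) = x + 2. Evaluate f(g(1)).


g(1) = 3
f(3) = 2*(3)^2 - 2*(3) + 4 = 16

16


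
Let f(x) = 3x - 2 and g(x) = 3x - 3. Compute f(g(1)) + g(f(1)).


f(g(1)) = -2
g(f(1)) = 0
Sum = -2

-2


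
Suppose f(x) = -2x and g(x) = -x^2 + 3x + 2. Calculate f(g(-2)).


g(-2) = -8
f(-8) = 16

16


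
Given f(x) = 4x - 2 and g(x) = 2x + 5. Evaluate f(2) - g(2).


f(2) = 6
g(2) = 9
Difference = -3

-3


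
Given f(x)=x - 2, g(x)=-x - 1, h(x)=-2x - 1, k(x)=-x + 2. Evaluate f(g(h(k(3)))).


-4


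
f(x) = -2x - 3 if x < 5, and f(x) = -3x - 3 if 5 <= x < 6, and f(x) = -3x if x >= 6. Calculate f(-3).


3


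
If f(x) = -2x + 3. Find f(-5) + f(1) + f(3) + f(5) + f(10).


-13


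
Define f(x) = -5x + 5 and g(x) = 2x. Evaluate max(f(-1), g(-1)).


f(-1) = 10
g(-1) = -2
max = 10

10


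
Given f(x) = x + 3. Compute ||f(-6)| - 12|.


f(-6) = -3
|-3| = 3
|3 - 12| = 9

9


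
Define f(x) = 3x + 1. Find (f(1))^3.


64


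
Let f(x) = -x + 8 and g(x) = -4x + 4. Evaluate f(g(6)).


g(6) = -20
f(-20) = 28

28


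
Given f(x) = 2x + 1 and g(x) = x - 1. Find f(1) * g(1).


f(1) = 3
g(1) = 0
Product = 0

0


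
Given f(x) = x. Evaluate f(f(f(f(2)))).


f(2) = 2
f(2) = 2
f(2) = 2
f(2) = 2

2


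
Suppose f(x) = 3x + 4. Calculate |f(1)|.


7


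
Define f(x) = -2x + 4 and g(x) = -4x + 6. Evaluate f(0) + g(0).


f(0) = 4
g(0) = 6
Sum = 10

10


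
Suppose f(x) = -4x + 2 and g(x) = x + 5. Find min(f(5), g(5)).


-18


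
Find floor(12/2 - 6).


12/2 = 6
6 - 6 = 0
floor(0) = 0

0


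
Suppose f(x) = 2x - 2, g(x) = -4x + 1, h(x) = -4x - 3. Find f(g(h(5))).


h(5) = -23
g(-23) = 93
f(93) = 184

184


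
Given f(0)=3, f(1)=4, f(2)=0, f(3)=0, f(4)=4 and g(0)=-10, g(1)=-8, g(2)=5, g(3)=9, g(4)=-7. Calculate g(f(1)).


f(1) = 4
g(4) = -7

-7


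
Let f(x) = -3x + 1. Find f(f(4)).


f(4) = -11
f(-11) = 34

34


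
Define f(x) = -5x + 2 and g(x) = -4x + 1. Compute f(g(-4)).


g(-4) = 17
f(17) = -83

-83


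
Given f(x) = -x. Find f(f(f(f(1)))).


1


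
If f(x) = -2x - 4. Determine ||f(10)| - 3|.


21


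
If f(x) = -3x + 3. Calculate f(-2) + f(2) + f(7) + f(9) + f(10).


-63


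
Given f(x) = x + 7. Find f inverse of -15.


Solve x + 7 = -15
x = (-15 - 7) / 1 = -22

-22


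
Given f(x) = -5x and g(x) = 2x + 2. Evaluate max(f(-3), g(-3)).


15


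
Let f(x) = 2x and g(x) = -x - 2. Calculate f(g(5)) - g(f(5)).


-2


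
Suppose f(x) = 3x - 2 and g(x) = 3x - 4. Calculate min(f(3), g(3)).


f(3) = 7
g(3) = 5
min = 5

5


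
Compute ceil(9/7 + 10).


9/7 = 1.2857
1.2857 + 10 = 11.2857
ceil(11.2857) = 12

12


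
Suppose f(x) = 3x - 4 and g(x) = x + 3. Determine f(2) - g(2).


-3


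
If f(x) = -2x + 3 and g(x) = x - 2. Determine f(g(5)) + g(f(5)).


f(g(5)) = -3
g(f(5)) = -9
Sum = -12

-12


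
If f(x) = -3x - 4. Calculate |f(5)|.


f(5) = -19
|-19| = 19

19


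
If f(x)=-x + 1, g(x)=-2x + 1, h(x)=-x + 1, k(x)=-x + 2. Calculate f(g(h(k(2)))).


k(2) = 0
h(0) = 1
g(1) = -1
f(-1) = 2

2


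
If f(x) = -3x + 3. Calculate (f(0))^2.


f(0) = 3
(3)^2 = 9

9


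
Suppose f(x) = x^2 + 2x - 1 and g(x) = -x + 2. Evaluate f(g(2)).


g(2) = 0
f(0) = 1*(0)^2 + 2*(0) - 1 = -1

-1


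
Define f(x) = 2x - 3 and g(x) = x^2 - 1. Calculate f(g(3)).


13


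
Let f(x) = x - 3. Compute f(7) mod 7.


f(7) = 4
4 mod 7 = 4

4


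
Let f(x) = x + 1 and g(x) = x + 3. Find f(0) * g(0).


f(0) = 1
g(0) = 3
Product = 3

3


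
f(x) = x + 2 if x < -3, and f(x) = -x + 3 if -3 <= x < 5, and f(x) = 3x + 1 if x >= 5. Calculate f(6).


6 satisfies x >= 5
f(6) = 19

19


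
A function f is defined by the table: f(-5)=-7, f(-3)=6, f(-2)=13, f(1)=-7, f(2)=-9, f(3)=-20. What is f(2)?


-9


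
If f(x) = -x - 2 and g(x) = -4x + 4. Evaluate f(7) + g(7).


f(7) = -9
g(7) = -24
Sum = -33

-33


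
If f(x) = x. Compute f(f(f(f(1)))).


f(1) = 1
f(1) = 1
f(1) = 1
f(1) = 1

1


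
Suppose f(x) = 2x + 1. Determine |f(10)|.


f(10) = 21
|21| = 21

21


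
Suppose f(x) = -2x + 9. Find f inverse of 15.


Solve -2x + 9 = 15
x = (15 - 9) / (-2) = -3

-3


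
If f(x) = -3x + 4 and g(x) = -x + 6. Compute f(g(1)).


g(1) = 5
f(5) = -11

-11


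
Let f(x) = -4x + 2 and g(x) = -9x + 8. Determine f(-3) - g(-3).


f(-3) = 14
g(-3) = 35
Difference = -21

-21


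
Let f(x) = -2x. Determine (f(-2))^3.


f(-2) = 4
(4)^3 = 64

64


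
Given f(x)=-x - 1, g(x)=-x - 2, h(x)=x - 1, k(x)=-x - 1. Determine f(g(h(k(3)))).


-4


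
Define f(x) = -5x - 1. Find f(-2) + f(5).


f(-2) = 9
f(5) = -26
Sum = -17

-17


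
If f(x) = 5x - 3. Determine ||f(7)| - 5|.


f(7) = 32
|32| = 32
|32 - 5| = 27

27


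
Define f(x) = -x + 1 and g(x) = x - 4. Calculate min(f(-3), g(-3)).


f(-3) = 4
g(-3) = -7
min = -7

-7


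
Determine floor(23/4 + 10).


15


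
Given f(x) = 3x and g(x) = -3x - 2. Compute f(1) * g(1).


f(1) = 3
g(1) = -5
Product = -15

-15


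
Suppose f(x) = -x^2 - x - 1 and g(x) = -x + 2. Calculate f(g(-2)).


g(-2) = 4
f(4) = (-1)*(4)^2 - 1*(4) - 1 = -21

-21


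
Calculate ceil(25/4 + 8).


25/4 = 6.25
6.25 + 8 = 14.25
ceil(14.25) = 15

15


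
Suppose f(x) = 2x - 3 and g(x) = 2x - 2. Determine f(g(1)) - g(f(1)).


f(g(1)) = -3
g(f(1)) = -4
Difference = 1

1


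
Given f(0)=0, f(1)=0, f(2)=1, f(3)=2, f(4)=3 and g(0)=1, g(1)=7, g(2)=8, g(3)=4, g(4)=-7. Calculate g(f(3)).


f(3) = 2
g(2) = 8

8


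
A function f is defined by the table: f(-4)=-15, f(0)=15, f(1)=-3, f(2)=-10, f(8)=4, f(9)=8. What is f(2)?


Reading from the table at x = 2

-10


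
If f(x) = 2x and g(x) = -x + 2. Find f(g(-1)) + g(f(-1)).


10


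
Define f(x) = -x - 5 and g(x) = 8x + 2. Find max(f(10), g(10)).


82


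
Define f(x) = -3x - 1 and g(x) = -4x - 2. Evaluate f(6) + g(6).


f(6) = -19
g(6) = -26
Sum = -45

-45


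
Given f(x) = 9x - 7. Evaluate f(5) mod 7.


f(5) = 38
38 mod 7 = 3

3


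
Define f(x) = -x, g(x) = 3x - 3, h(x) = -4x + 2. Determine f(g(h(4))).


h(4) = -14
g(-14) = -45
f(-45) = 45

45


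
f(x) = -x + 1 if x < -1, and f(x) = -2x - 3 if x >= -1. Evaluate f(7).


7 satisfies x >= -1
f(7) = -17

-17


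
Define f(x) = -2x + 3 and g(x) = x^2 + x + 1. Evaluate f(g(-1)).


g(-1) = 1
f(1) = 1

1


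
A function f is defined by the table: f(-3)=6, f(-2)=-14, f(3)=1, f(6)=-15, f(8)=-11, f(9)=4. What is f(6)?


Reading from the table at x = 6

-15


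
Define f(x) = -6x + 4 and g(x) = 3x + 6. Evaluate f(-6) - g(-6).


52


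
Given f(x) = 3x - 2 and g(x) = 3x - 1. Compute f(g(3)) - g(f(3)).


2


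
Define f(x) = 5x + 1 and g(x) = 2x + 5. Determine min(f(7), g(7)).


f(7) = 36
g(7) = 19
min = 19

19


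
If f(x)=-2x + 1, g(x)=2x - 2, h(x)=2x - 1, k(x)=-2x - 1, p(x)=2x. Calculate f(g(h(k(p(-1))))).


p(-1) = -2
k(-2) = 3
h(3) = 5
g(5) = 8
f(8) = -15

-15


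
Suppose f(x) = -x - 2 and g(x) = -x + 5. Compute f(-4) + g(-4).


11


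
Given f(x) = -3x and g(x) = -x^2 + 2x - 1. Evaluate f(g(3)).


g(3) = -4
f(-4) = 12

12


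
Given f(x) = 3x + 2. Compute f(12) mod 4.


f(12) = 38
38 mod 4 = 2

2


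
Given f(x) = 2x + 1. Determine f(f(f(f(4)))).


79


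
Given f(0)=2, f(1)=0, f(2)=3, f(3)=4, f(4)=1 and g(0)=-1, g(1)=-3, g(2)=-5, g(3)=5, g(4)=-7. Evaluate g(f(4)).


-3


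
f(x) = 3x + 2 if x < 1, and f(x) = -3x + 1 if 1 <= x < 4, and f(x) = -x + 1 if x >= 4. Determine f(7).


7 satisfies x >= 4
f(7) = -6

-6


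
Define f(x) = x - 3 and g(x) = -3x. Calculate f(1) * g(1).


6


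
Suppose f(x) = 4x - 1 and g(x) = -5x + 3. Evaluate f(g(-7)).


g(-7) = 38
f(38) = 151

151


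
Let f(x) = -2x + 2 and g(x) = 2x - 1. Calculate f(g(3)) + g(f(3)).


f(g(3)) = -8
g(f(3)) = -9
Sum = -17

-17


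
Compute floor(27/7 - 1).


27/7 = 3.8571
3.8571 - 1 = 2.8571
floor(2.8571) = 2

2


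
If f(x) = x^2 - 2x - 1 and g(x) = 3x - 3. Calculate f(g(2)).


g(2) = 3
f(3) = 1*(3)^2 - 2*(3) - 1 = 2

2


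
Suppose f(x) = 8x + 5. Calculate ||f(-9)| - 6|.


f(-9) = -67
|-67| = 67
|67 - 6| = 61

61


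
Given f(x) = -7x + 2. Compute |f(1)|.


f(1) = -5
|-5| = 5

5


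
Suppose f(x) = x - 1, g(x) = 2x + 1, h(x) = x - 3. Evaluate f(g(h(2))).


h(2) = -1
g(-1) = -1
f(-1) = -2

-2


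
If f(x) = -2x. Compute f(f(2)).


f(2) = -4
f(-4) = 8

8


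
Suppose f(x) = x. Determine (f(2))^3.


f(2) = 2
(2)^3 = 8

8


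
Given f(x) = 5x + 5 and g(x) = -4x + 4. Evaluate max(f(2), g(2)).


f(2) = 15
g(2) = -4
max = 15

15


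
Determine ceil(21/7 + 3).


21/7 = 3
3 + 3 = 6
ceil(6) = 6

6


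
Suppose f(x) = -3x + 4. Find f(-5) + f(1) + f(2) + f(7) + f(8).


-19


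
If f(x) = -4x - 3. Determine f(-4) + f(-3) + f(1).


f(-4) = 13
f(-3) = 9
f(1) = -7
Sum = 15

15


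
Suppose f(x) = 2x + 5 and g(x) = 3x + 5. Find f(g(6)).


51


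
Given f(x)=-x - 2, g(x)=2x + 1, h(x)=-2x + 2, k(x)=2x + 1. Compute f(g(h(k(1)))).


k(1) = 3
h(3) = -4
g(-4) = -7
f(-7) = 5

5


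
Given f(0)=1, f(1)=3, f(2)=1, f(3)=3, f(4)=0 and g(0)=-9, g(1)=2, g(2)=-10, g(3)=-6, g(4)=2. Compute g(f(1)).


f(1) = 3
g(3) = -6

-6


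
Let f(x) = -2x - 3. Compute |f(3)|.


f(3) = -9
|-9| = 9

9


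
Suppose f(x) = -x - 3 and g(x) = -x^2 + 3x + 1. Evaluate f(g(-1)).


0


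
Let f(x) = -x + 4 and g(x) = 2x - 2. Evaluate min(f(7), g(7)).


f(7) = -3
g(7) = 12
min = -3

-3


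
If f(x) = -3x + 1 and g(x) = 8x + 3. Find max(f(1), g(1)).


11


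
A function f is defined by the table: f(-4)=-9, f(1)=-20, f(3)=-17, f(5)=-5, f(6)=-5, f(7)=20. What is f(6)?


Reading from the table at x = 6

-5


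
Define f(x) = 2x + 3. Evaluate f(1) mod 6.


f(1) = 5
5 mod 6 = 5

5


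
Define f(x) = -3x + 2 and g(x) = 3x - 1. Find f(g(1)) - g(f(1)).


f(g(1)) = -4
g(f(1)) = -4
Difference = 0

0


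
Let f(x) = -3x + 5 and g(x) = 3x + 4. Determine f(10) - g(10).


-59


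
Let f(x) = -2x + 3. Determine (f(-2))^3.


343


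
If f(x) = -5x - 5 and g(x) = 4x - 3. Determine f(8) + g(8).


f(8) = -45
g(8) = 29
Sum = -16

-16


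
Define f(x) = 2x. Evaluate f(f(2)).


f(2) = 4
f(4) = 8

8


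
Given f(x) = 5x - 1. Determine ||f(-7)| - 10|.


f(-7) = -36
|-36| = 36
|36 - 10| = 26

26


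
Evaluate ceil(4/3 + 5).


4/3 = 1.3333
1.3333 + 5 = 6.3333
ceil(6.3333) = 7

7


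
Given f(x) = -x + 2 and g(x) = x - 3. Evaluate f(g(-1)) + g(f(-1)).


f(g(-1)) = 6
g(f(-1)) = 0
Sum = 6

6


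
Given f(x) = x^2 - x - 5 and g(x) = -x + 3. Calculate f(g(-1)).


g(-1) = 4
f(4) = 1*(4)^2 - 1*(4) - 5 = 7

7


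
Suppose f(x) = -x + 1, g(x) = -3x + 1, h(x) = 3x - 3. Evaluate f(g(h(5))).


h(5) = 12
g(12) = -35
f(-35) = 36

36


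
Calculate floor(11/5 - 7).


11/5 = 2.2
2.2 - 7 = -4.8
floor(-4.8) = -5

-5


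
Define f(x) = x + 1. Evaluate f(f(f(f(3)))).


f(3) = 4
f(4) = 5
f(5) = 6
f(6) = 7

7


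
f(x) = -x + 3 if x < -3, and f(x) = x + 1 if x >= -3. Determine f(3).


3 satisfies x >= -3
f(3) = 4

4


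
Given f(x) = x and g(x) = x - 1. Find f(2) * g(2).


2


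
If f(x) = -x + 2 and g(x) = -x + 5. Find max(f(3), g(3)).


f(3) = -1
g(3) = 2
max = 2

2


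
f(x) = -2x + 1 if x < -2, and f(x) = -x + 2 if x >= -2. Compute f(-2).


-2 satisfies x >= -2
f(-2) = 4

4


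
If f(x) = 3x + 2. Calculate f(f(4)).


f(4) = 14
f(14) = 44

44


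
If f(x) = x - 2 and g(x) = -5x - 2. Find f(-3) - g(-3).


f(-3) = -5
g(-3) = 13
Difference = -18

-18


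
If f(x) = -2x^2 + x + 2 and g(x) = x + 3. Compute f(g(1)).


g(1) = 4
f(4) = (-2)*(4)^2 + 1*(4) + 2 = -26

-26


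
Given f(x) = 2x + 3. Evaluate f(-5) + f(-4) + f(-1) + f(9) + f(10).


33


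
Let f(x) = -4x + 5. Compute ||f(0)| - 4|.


f(0) = 5
|5| = 5
|5 - 4| = 1

1


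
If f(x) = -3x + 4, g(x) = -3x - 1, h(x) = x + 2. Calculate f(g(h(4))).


61


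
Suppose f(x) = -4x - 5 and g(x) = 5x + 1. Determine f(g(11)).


g(11) = 56
f(56) = -229

-229


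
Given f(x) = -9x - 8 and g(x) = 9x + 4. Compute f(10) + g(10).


f(10) = -98
g(10) = 94
Sum = -4

-4


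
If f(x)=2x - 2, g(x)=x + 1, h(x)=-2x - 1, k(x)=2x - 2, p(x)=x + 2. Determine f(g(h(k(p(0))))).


p(0) = 2
k(2) = 2
h(2) = -5
g(-5) = -4
f(-4) = -10

-10


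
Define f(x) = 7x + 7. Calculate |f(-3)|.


f(-3) = -14
|-14| = 14

14


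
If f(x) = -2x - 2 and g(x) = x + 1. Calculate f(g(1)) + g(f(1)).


f(g(1)) = -6
g(f(1)) = -3
Sum = -9

-9


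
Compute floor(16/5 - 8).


16/5 = 3.2
3.2 - 8 = -4.8
floor(-4.8) = -5

-5


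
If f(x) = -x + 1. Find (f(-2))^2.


f(-2) = 3
(3)^2 = 9

9


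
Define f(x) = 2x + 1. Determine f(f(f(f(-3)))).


f(-3) = -5
f(-5) = -9
f(-9) = -17
f(-17) = -33

-33


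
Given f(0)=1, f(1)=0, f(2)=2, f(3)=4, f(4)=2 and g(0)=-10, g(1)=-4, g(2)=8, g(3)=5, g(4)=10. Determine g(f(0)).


f(0) = 1
g(1) = -4

-4


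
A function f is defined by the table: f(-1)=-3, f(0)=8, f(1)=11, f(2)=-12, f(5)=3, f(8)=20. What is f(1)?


11


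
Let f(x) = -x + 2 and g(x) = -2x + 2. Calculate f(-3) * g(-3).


f(-3) = 5
g(-3) = 8
Product = 40

40


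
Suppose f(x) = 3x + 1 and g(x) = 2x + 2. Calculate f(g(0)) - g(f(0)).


f(g(0)) = 7
g(f(0)) = 4
Difference = 3

3


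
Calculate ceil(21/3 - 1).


6


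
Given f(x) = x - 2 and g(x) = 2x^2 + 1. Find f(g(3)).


g(3) = 19
f(19) = 17

17


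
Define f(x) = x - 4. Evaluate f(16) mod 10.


f(16) = 12
12 mod 10 = 2

2


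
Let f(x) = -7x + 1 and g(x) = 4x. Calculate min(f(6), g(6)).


f(6) = -41
g(6) = 24
min = -41

-41


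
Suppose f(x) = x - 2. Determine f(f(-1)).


f(-1) = -3
f(-3) = -5

-5


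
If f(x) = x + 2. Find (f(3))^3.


125


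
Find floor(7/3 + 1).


7/3 = 2.3333
2.3333 + 1 = 3.3333
floor(3.3333) = 3

3


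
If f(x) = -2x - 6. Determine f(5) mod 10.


f(5) = -16
-16 mod 10 = 4

4


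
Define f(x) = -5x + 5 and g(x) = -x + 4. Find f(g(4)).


g(4) = 0
f(0) = 5

5


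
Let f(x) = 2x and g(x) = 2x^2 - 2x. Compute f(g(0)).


0


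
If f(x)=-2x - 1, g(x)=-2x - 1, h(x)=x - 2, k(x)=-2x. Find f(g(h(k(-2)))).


k(-2) = 4
h(4) = 2
g(2) = -5
f(-5) = 9

9


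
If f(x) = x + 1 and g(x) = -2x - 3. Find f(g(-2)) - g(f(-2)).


f(g(-2)) = 2
g(f(-2)) = -1
Difference = 3

3


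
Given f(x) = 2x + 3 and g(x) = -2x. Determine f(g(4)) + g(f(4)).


f(g(4)) = -13
g(f(4)) = -22
Sum = -35

-35


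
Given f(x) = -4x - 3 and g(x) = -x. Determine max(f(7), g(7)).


f(7) = -31
g(7) = -7
max = -7

-7


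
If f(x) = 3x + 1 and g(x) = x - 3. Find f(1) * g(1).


f(1) = 4
g(1) = -2
Product = -8

-8


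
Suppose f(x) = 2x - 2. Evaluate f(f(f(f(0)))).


-30


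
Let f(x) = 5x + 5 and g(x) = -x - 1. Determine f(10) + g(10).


f(10) = 55
g(10) = -11
Sum = 44

44


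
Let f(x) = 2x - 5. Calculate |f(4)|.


3


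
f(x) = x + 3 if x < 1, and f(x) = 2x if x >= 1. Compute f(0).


0 satisfies x < 1
f(0) = 3

3


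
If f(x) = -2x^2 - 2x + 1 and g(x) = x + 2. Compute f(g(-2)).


g(-2) = 0
f(0) = (-2)*(0)^2 - 2*(0) + 1 = 1

1


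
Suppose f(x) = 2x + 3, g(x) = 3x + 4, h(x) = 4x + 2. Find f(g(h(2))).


h(2) = 10
g(10) = 34
f(34) = 71

71


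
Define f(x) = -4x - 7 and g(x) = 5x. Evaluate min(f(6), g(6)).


f(6) = -31
g(6) = 30
min = -31

-31


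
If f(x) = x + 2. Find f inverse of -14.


Solve x + 2 = -14
x = (-14 - 2) / 1 = -16

-16


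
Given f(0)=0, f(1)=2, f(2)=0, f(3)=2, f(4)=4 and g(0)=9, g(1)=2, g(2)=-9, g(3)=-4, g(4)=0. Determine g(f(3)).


f(3) = 2
g(2) = -9

-9


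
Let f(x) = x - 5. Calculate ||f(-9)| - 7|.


f(-9) = -14
|-14| = 14
|14 - 7| = 7

7


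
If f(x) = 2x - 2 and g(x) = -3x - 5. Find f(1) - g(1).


8


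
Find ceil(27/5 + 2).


27/5 = 5.4
5.4 + 2 = 7.4
ceil(7.4) = 8

8


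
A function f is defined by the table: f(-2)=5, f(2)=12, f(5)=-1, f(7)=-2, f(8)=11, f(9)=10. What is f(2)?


Reading from the table at x = 2

12


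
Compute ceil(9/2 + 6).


9/2 = 4.5
4.5 + 6 = 10.5
ceil(10.5) = 11

11


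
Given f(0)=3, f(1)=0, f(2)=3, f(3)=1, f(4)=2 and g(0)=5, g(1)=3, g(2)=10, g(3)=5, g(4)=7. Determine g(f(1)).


f(1) = 0
g(0) = 5

5


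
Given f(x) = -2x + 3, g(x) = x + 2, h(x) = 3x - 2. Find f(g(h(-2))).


h(-2) = -8
g(-8) = -6
f(-6) = 15

15


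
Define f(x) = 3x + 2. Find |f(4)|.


f(4) = 14
|14| = 14

14


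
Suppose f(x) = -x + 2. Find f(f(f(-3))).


f(-3) = 5
f(5) = -3
f(-3) = 5

5


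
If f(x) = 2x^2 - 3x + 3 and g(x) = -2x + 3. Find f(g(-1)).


g(-1) = 5
f(5) = 2*(5)^2 - 3*(5) + 3 = 38

38


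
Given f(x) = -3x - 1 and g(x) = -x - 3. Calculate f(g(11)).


g(11) = -14
f(-14) = 41

41


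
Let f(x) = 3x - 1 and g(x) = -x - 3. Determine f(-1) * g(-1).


f(-1) = -4
g(-1) = -2
Product = 8

8


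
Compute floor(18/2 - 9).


18/2 = 9
9 - 9 = 0
floor(0) = 0

0


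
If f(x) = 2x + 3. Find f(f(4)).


f(4) = 11
f(11) = 25

25


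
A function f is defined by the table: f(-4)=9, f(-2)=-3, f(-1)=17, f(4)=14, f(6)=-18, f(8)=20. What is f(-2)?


-3


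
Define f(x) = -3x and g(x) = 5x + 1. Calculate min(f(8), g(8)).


f(8) = -24
g(8) = 41
min = -24

-24


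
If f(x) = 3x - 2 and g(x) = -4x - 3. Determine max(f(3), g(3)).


f(3) = 7
g(3) = -15
max = 7

7


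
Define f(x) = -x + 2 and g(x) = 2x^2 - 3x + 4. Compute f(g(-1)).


g(-1) = 9
f(9) = -7

-7


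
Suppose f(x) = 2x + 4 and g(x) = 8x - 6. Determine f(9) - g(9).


f(9) = 22
g(9) = 66
Difference = -44

-44


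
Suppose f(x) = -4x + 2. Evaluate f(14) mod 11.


f(14) = -54
-54 mod 11 = 1

1


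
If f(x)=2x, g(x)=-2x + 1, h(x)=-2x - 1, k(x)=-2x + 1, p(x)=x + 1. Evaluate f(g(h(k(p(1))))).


p(1) = 2
k(2) = -3
h(-3) = 5
g(5) = -9
f(-9) = -18

-18


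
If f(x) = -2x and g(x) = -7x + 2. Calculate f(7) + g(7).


f(7) = -14
g(7) = -47
Sum = -61

-61


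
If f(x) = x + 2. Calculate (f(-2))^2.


f(-2) = 0
(0)^2 = 0

0


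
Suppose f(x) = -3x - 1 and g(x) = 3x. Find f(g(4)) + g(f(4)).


f(g(4)) = -37
g(f(4)) = -39
Sum = -76

-76


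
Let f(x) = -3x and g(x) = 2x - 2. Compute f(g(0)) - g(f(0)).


f(g(0)) = 6
g(f(0)) = -2
Difference = 8

8


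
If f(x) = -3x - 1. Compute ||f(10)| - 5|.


f(10) = -31
|-31| = 31
|31 - 5| = 26

26


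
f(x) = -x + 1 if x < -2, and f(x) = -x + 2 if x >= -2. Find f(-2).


-2 satisfies x >= -2
f(-2) = 4

4


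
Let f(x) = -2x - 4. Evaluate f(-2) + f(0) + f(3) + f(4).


f(-2) = 0
f(0) = -4
f(3) = -10
f(4) = -12
Sum = -26

-26


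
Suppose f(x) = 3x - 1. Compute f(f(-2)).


f(-2) = -7
f(-7) = -22

-22


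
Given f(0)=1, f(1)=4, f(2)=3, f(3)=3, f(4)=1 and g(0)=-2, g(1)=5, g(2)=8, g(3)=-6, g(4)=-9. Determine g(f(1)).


f(1) = 4
g(4) = -9

-9


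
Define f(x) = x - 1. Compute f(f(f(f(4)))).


0


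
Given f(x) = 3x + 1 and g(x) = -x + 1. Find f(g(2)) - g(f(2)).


f(g(2)) = -2
g(f(2)) = -6
Difference = 4

4


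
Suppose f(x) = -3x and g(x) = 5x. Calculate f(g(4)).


g(4) = 20
f(20) = -60

-60


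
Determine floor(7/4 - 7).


7/4 = 1.75
1.75 - 7 = -5.25
floor(-5.25) = -6

-6


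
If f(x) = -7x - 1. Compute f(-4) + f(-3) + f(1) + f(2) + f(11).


-54


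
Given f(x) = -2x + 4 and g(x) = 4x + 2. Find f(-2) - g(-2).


14


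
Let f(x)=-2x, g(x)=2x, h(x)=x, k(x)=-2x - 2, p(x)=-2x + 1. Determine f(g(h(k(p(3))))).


p(3) = -5
k(-5) = 8
h(8) = 8
g(8) = 16
f(16) = -32

-32


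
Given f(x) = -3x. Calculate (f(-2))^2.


f(-2) = 6
(6)^2 = 36

36


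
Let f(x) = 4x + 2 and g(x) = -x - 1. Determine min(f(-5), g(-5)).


f(-5) = -18
g(-5) = 4
min = -18

-18


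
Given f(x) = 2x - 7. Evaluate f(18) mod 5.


f(18) = 29
29 mod 5 = 4

4


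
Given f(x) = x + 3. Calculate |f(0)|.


3


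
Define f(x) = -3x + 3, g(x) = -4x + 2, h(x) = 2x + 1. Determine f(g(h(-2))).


h(-2) = -3
g(-3) = 14
f(14) = -39

-39


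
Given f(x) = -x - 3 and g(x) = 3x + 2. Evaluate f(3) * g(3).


f(3) = -6
g(3) = 11
Product = -66

-66


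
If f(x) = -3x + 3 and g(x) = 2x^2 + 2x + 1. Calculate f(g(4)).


-120


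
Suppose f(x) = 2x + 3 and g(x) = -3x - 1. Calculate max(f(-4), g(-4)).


f(-4) = -5
g(-4) = 11
max = 11

11


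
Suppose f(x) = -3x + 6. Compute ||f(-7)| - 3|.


f(-7) = 27
|27| = 27
|27 - 3| = 24

24


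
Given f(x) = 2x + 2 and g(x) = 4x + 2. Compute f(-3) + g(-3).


-14


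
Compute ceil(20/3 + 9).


20/3 = 6.6667
6.6667 + 9 = 15.6667
ceil(15.6667) = 16

16


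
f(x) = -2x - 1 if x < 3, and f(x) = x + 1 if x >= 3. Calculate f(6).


7


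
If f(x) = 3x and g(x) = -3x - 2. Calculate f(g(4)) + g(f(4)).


f(g(4)) = -42
g(f(4)) = -38
Sum = -80

-80


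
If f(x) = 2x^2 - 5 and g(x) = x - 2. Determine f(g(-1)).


g(-1) = -3
f(-3) = 2*(-3)^2 - 5 = 13

13


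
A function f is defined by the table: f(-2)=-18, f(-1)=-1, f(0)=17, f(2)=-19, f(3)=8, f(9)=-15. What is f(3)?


Reading from the table at x = 3

8


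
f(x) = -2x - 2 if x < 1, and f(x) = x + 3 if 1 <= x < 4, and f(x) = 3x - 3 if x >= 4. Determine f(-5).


-5 satisfies x < 1
f(-5) = 8

8


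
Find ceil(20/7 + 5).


20/7 = 2.8571
2.8571 + 5 = 7.8571
ceil(7.8571) = 8

8


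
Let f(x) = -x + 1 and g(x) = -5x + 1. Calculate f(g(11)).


g(11) = -54
f(-54) = 55

55


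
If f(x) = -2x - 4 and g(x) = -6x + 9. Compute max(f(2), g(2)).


f(2) = -8
g(2) = -3
max = -3

-3


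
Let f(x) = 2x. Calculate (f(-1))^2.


f(-1) = -2
(-2)^2 = 4

4


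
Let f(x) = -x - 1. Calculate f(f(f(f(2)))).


f(2) = -3
f(-3) = 2
f(2) = -3
f(-3) = 2

2


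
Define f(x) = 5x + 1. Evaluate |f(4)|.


f(4) = 21
|21| = 21

21


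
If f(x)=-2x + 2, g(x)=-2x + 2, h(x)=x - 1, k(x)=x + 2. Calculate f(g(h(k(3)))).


k(3) = 5
h(5) = 4
g(4) = -6
f(-6) = 14

14


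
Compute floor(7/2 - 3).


7/2 = 3.5
3.5 - 3 = 0.5
floor(0.5) = 0

0


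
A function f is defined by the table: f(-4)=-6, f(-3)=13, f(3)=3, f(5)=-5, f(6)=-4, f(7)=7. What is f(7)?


Reading from the table at x = 7

7


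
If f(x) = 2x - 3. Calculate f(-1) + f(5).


f(-1) = -5
f(5) = 7
Sum = 2

2


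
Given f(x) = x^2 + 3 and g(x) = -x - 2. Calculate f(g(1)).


g(1) = -3
f(-3) = 1*(-3)^2 + 3 = 12

12


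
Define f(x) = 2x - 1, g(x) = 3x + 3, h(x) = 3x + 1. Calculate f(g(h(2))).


h(2) = 7
g(7) = 24
f(24) = 47

47


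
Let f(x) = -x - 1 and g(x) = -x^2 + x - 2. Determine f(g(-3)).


13


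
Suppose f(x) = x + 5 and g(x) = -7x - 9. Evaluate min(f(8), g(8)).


f(8) = 13
g(8) = -65
min = -65

-65


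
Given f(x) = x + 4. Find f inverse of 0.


Solve x + 4 = 0
x = (0 - 4) / 1 = -4

-4


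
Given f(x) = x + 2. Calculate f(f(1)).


f(1) = 3
f(3) = 5

5


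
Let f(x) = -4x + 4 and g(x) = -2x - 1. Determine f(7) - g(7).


f(7) = -24
g(7) = -15
Difference = -9

-9


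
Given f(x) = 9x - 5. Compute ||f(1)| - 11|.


f(1) = 4
|4| = 4
|4 - 11| = 7

7


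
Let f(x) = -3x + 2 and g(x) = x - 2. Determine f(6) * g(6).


f(6) = -16
g(6) = 4
Product = -64

-64


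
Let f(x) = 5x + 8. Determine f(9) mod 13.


f(9) = 53
53 mod 13 = 1

1


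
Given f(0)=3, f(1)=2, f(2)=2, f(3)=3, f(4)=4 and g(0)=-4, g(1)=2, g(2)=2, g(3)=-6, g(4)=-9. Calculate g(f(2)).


f(2) = 2
g(2) = 2

2


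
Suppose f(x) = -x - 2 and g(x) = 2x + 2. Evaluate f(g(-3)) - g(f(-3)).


f(g(-3)) = 2
g(f(-3)) = 4
Difference = -2

-2


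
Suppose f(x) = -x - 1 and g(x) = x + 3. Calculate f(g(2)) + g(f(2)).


f(g(2)) = -6
g(f(2)) = 0
Sum = -6

-6


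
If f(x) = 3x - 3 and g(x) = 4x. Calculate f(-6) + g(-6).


-45


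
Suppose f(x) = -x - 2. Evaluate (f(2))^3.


f(2) = -4
(-4)^3 = -64

-64


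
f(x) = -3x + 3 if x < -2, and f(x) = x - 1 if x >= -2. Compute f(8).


8 satisfies x >= -2
f(8) = 7

7


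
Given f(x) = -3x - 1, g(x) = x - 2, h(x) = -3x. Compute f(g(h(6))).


h(6) = -18
g(-18) = -20
f(-20) = 59

59


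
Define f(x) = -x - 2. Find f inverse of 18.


Solve -x - 2 = 18
x = (18 + 2) / (-1) = -20

-20


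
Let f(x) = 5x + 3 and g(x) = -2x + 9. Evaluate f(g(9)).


g(9) = -9
f(-9) = -42

-42


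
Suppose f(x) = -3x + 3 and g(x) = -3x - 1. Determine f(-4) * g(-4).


f(-4) = 15
g(-4) = 11
Product = 165

165


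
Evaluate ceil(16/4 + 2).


6


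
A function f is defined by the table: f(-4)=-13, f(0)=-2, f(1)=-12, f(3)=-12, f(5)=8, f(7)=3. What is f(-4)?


Reading from the table at x = -4

-13


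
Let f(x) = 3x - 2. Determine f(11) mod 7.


f(11) = 31
31 mod 7 = 3

3


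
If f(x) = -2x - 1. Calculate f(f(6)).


f(6) = -13
f(-13) = 25

25


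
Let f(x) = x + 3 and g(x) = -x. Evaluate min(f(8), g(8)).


-8


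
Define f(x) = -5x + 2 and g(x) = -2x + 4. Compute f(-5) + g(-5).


f(-5) = 27
g(-5) = 14
Sum = 41

41


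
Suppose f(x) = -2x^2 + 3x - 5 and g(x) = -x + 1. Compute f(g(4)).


g(4) = -3
f(-3) = (-2)*(-3)^2 + 3*(-3) - 5 = -32

-32


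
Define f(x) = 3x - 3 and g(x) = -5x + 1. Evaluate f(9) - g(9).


68


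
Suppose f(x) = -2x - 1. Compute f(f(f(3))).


f(3) = -7
f(-7) = 13
f(13) = -27

-27


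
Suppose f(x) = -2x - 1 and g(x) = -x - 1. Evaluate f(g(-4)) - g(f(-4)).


f(g(-4)) = -7
g(f(-4)) = -8
Difference = 1

1


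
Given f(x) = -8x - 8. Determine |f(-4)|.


f(-4) = 24
|24| = 24

24


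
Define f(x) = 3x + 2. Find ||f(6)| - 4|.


f(6) = 20
|20| = 20
|20 - 4| = 16

16


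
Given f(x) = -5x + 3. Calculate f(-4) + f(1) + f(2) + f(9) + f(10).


-75


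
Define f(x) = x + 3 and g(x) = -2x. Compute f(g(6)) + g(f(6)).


f(g(6)) = -9
g(f(6)) = -18
Sum = -27

-27


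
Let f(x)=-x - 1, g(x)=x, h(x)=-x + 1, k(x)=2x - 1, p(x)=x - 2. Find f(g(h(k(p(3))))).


p(3) = 1
k(1) = 1
h(1) = 0
g(0) = 0
f(0) = -1

-1


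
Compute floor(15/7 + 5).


15/7 = 2.1429
2.1429 + 5 = 7.1429
floor(7.1429) = 7

7


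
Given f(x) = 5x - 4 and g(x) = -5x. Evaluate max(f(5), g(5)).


f(5) = 21
g(5) = -25
max = 21

21


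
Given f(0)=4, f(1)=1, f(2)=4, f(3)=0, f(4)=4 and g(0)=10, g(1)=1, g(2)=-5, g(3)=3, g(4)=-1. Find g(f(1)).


f(1) = 1
g(1) = 1

1


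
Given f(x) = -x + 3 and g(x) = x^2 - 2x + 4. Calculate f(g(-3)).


g(-3) = 19
f(19) = -16

-16


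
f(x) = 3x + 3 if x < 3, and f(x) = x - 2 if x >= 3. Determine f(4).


4 satisfies x >= 3
f(4) = 2

2


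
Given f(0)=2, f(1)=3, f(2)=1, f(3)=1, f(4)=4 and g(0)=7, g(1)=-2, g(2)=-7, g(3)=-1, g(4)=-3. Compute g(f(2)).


-2


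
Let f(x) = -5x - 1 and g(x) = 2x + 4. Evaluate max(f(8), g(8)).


f(8) = -41
g(8) = 20
max = 20

20


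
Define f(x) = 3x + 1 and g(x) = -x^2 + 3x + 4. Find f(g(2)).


g(2) = 6
f(6) = 19

19


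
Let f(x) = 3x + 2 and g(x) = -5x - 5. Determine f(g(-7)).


g(-7) = 30
f(30) = 92

92


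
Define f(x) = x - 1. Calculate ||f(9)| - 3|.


5


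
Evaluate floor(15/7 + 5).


15/7 = 2.1429
2.1429 + 5 = 7.1429
floor(7.1429) = 7

7


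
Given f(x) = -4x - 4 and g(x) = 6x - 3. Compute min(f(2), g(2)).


f(2) = -12
g(2) = 9
min = -12

-12


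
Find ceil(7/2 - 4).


7/2 = 3.5
3.5 - 4 = -0.5
ceil(-0.5) = 0

0


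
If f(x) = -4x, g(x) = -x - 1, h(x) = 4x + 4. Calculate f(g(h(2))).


h(2) = 12
g(12) = -13
f(-13) = 52

52


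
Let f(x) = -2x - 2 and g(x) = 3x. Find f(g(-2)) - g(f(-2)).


f(g(-2)) = 10
g(f(-2)) = 6
Difference = 4

4


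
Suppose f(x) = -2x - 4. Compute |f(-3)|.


f(-3) = 2
|2| = 2

2


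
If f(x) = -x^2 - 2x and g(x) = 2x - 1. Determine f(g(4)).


g(4) = 7
f(7) = (-1)*(7)^2 - 2*(7) = -63

-63


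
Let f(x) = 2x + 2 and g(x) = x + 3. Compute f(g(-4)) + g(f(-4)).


f(g(-4)) = 0
g(f(-4)) = -3
Sum = -3

-3


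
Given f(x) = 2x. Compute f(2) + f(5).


f(2) = 4
f(5) = 10
Sum = 14

14


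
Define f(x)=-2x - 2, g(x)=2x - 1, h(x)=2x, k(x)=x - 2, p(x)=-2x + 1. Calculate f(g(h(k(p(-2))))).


p(-2) = 5
k(5) = 3
h(3) = 6
g(6) = 11
f(11) = -24

-24


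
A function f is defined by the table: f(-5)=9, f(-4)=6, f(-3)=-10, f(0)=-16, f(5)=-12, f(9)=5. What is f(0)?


Reading from the table at x = 0

-16


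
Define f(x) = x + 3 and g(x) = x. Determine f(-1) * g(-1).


f(-1) = 2
g(-1) = -1
Product = -2

-2


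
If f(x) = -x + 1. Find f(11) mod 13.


3


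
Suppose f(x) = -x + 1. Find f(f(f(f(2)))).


f(2) = -1
f(-1) = 2
f(2) = -1
f(-1) = 2

2


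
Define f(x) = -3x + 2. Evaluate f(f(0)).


f(0) = 2
f(2) = -4

-4


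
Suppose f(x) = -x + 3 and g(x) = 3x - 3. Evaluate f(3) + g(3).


f(3) = 0
g(3) = 6
Sum = 6

6


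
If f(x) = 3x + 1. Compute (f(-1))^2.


f(-1) = -2
(-2)^2 = 4

4


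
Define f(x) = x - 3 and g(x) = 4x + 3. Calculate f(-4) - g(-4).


f(-4) = -7
g(-4) = -13
Difference = 6

6


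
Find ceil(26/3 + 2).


26/3 = 8.6667
8.6667 + 2 = 10.6667
ceil(10.6667) = 11

11


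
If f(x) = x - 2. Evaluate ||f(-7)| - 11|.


f(-7) = -9
|-9| = 9
|9 - 11| = 2

2


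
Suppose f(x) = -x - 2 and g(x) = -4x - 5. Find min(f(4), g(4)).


f(4) = -6
g(4) = -21
min = -21

-21


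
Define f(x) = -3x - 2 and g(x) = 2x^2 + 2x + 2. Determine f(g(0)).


g(0) = 2
f(2) = -8

-8


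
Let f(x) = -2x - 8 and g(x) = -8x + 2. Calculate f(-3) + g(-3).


f(-3) = -2
g(-3) = 26
Sum = 24

24


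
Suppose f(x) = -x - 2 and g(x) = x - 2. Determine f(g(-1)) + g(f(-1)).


f(g(-1)) = 1
g(f(-1)) = -3
Sum = -2

-2


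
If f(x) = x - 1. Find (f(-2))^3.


f(-2) = -3
(-3)^3 = -27

-27


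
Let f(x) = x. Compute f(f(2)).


f(2) = 2
f(2) = 2

2


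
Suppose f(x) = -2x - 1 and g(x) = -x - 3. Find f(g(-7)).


g(-7) = 4
f(4) = -9

-9


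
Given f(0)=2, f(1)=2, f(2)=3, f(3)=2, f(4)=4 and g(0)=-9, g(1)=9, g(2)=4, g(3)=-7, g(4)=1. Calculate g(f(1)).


f(1) = 2
g(2) = 4

4


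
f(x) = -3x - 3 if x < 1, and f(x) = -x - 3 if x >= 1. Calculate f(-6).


-6 satisfies x < 1
f(-6) = 15

15


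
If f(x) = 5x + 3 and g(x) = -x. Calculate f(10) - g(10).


f(10) = 53
g(10) = -10
Difference = 63

63


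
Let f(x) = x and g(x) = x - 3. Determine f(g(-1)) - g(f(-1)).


f(g(-1)) = -4
g(f(-1)) = -4
Difference = 0

0


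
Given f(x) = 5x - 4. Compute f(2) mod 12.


f(2) = 6
6 mod 12 = 6

6


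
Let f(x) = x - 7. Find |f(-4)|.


f(-4) = -11
|-11| = 11

11


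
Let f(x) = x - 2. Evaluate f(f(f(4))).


f(4) = 2
f(2) = 0
f(0) = -2

-2


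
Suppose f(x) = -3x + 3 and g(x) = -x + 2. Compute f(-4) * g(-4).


f(-4) = 15
g(-4) = 6
Product = 90

90


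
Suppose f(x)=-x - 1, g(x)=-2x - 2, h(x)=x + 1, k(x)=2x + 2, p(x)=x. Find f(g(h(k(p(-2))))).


p(-2) = -2
k(-2) = -2
h(-2) = -1
g(-1) = 0
f(0) = -1

-1


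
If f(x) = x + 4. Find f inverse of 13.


Solve x + 4 = 13
x = (13 - 4) / 1 = 9

9


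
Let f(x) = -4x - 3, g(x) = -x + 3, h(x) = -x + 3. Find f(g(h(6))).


h(6) = -3
g(-3) = 6
f(6) = -27

-27


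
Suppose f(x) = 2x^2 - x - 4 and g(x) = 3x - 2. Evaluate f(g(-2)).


g(-2) = -8
f(-8) = 2*(-8)^2 - 1*(-8) - 4 = 132

132


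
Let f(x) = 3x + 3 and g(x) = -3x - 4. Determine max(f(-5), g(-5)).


11


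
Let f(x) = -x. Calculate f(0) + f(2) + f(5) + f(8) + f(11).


f(0) = 0
f(2) = -2
f(5) = -5
f(8) = -8
f(11) = -11
Sum = -26

-26


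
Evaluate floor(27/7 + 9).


27/7 = 3.8571
3.8571 + 9 = 12.8571
floor(12.8571) = 12

12


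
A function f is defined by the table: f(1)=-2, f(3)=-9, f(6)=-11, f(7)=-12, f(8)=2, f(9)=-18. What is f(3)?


Reading from the table at x = 3

-9


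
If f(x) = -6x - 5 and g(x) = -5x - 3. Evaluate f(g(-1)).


g(-1) = 2
f(2) = -17

-17


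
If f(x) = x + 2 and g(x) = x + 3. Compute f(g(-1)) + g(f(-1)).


8


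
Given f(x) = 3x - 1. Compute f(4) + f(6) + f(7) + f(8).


f(4) = 11
f(6) = 17
f(7) = 20
f(8) = 23
Sum = 71

71


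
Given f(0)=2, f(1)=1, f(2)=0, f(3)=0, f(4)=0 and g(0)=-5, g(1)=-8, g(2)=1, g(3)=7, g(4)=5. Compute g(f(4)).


f(4) = 0
g(0) = -5

-5


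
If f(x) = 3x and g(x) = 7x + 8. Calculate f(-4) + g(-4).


f(-4) = -12
g(-4) = -20
Sum = -32

-32


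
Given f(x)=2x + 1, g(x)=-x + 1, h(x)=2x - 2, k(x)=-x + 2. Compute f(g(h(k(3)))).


k(3) = -1
h(-1) = -4
g(-4) = 5
f(5) = 11

11


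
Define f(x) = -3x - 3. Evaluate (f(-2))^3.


27


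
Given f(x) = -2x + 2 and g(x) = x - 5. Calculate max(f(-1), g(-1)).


f(-1) = 4
g(-1) = -6
max = 4

4


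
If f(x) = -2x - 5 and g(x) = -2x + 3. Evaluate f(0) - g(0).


f(0) = -5
g(0) = 3
Difference = -8

-8


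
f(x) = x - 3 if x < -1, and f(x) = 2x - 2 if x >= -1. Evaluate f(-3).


-3 satisfies x < -1
f(-3) = -6

-6


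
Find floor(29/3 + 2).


29/3 = 9.6667
9.6667 + 2 = 11.6667
floor(11.6667) = 11

11


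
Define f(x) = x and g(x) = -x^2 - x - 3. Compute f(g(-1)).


g(-1) = -3
f(-3) = -3

-3


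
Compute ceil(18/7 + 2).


18/7 = 2.5714
2.5714 + 2 = 4.5714
ceil(4.5714) = 5

5
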